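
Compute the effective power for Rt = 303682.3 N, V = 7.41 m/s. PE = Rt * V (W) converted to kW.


Formula: PE = Rt * V / 1000 (kW)
Step 1 — PE (W) = 303682.3 * 7.41 = 2250285.843 W
Step 2 — PE (kW) = 2250285.843 / 1000 ≈ 2250.3 kW (5 s.f.)

2250.3 kW


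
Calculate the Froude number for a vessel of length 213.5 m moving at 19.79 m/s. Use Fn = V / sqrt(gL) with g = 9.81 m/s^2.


Formula: Fn = V / sqrt(g * L)
Step 1 — g * L = 9.81 * 213.5 = 2094.435
Step 2 — sqrt(g * L) = sqrt(2094.435) = 45.764998
Step 3 — Fn = 19.79 / 45.764998 ≈ 0.43243 (5 s.f.)

0.43243


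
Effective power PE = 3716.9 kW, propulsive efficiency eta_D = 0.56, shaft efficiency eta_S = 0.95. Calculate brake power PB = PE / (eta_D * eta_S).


Formula: PB = PE / (eta_D * eta_S)
Step 1 — combined efficiency = eta_D * eta_S = 0.56 * 0.95 = 0.532
Step 2 — PB = 3716.9 / 0.532 ≈ 6986.7 kW (5 s.f.)

6986.7 kW


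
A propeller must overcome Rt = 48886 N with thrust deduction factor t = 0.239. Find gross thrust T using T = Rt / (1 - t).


Formula: T = Rt / (1 - t)
Step 1 — (1 - t) = 1 - 0.239 = 0.761
Step 2 — T = 48886 / 0.761 ≈ 64239 N (5 s.f.)

64239 N


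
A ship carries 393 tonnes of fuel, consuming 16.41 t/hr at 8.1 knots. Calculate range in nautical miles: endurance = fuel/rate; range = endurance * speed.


Formula: endurance = fuel / rate; range = endurance * speed
Step 1 — endurance = 393 / 16.41 = 23.9488 hours
Step 2 — range = 23.9488 * 8.1 ≈ 193.99 nautical miles (5 s.f.)

193.99 NM


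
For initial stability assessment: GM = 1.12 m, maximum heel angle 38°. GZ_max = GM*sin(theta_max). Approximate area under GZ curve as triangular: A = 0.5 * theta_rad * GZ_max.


Formula: GZ_max = GM * sin(theta); Area = 0.5 * theta_rad * GZ_max
Step 1 — GZ_max = 1.12 * sin(38°) = 1.12 * 0.615661 = 0.68954 m
Step 2 — theta_rad = 38 * pi/180 = 0.663225 rad
Step 3 — Area = 0.5 * 0.663225 * 0.68954 ≈ 0.22866 m·rad (5 s.f.)

0.22866 m·rad


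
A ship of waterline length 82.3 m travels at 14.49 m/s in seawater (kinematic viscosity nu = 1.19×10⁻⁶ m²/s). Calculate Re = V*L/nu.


Formula: Re = V * L / nu
Step 1 — V * L = 14.49 * 82.3 = 1192.527 m^2/s
Step 2 — Re = 1192.527 / 1.19e-6 = 1.00e+09

1.00e+09


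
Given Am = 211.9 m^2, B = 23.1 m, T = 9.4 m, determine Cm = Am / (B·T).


Formula: Cm = Am / (B * T)
Step 1 — B * T = 23.1 * 9.4 = 217.14 m^2
Step 2 — Cm = 211.9 / 217.14 ≈ 0.97587 (5 s.f.)

0.97587


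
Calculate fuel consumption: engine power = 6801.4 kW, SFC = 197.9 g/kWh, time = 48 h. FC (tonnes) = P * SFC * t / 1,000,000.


Formula: FC (tonnes) = P * SFC * t / 1,000,000
Step 1 — P * SFC * t = 6801.4 * 197.9 * 48 = 64607858.88 g
Step 2 — FC (tonnes) = 64607858.88 / 1,000,000 ≈ 64.608 tonnes (5 s.f.)

64.608 tonnes


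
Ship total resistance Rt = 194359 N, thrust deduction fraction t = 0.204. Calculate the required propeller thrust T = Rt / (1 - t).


Formula: T = Rt / (1 - t)
Step 1 — (1 - t) = 1 - 0.204 = 0.796
Step 2 — T = 194359 / 0.796 ≈ 244170 N (5 s.f.)

244170 N


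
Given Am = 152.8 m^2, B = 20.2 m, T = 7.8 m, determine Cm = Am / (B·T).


Formula: Cm = Am / (B * T)
Step 1 — B * T = 20.2 * 7.8 = 157.56 m^2
Step 2 — Cm = 152.8 / 157.56 ≈ 0.96979 (5 s.f.)

0.96979


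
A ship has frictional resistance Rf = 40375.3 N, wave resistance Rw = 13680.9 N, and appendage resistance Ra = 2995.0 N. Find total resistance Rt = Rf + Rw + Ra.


Formula: Rt = Rf + Rw + Ra
Substituting: Rt = 40375.3 + 13680.9 + 2995.0
Result: Rt = 57051.2 N

57051.2 N


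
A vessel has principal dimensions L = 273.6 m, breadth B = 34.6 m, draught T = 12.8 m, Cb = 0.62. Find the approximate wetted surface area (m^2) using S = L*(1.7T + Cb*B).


Formula: S = 1.7*L*T + V/T with V = Cb*L*B*T, i.e. S = L * (1.7*T + Cb*B)
Step 1 — 1.7*T = 1.7 * 12.8 = 21.76 m
Step 2 — Cb*B = 0.62 * 34.6 = 21.452 m
Step 3 — 1.7*T + Cb*B = 21.76 + 21.452 = 43.212 m
Step 4 — S = 273.6 * 43.212 ≈ 11823 m^2 (5 s.f.)

11823 m^2


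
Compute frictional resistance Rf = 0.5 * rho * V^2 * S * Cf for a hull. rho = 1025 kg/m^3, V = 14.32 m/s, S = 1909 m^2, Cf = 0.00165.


Formula: Rf = 0.5 * rho * V^2 * S * Cf
Step 1 — V^2 = 14.32^2 = 205.0624
Step 2 — 0.5 * rho * V^2 = 0.5 * 1025 * 205.0624 = 105094.48
Step 3 — Rf = 105094.48 * 1909 * 0.00165 ≈ 331030 N (5 s.f.)

331030 N


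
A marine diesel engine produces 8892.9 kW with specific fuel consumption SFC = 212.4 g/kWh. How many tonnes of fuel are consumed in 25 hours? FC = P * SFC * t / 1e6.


Formula: FC (tonnes) = P * SFC * t / 1,000,000
Step 1 — P * SFC * t = 8892.9 * 212.4 * 25 = 47221299.0 g
Step 2 — FC (tonnes) = 47221299.0 / 1,000,000 ≈ 47.221 tonnes (5 s.f.)

47.221 tonnes


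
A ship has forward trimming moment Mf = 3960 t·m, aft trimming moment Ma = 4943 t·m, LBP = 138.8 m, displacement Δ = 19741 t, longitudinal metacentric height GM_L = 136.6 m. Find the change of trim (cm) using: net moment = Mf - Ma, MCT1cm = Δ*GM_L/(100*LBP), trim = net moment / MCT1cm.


Formula: net trimming moment = Mf - Ma; MCT1cm = Δ*GM_L/(100*LBP); trim = net moment / MCT1cm
Step 1 — net trimming moment = 3960 - 4943 = -983 t·m
Step 2 — MCT1cm = 19741 * 136.6 / (100 * 138.8) = 194.281 t·m/cm
Step 3 — trim = -983 / 194.281 ≈ -5.0597 cm (5 s.f.)

-5.0597 cm


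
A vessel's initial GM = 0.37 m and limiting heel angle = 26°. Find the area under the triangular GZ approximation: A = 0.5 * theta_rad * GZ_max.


Formula: GZ_max = GM * sin(theta); Area = 0.5 * theta_rad * GZ_max
Step 1 — GZ_max = 0.37 * sin(26°) = 0.37 * 0.438371 = 0.162197 m
Step 2 — theta_rad = 26 * pi/180 = 0.453786 rad
Step 3 — Area = 0.5 * 0.453786 * 0.162197 ≈ 0.036801 m·rad (5 s.f.)

0.036801 m·rad


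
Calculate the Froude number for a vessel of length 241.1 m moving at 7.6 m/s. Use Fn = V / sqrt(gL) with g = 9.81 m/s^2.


Formula: Fn = V / sqrt(g * L)
Step 1 — g * L = 9.81 * 241.1 = 2365.191
Step 2 — sqrt(g * L) = sqrt(2365.191) = 48.633229
Step 3 — Fn = 7.6 / 48.633229 ≈ 0.15627 (5 s.f.)

0.15627


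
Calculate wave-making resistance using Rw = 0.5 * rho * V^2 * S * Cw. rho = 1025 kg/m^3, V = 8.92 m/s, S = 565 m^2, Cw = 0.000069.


Formula: Rw = 0.5 * rho * V^2 * S * Cw
Step 1 — V^2 = 8.92^2 = 79.5664
Step 2 — 0.5 * rho * V^2 = 0.5 * 1025 * 79.5664 = 40777.78
Step 3 — Rw = 40777.78 * 565 * 0.000069 ≈ 1589.7 N (5 s.f.)

1589.7 N


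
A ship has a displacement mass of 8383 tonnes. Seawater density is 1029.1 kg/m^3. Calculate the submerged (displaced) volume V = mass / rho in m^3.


Formula: V = mass / rho
Step 1 — convert tonnes to kg: 8383 t * 1000 = 8383000 kg
Step 2 — V = 8383000 / 1029.1 ≈ 8146.0 m^3 (5 s.f.)

8146.0 m^3


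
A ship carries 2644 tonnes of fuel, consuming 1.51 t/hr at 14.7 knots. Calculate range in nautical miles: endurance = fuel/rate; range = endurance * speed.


Formula: endurance = fuel / rate; range = endurance * speed
Step 1 — endurance = 2644 / 1.51 = 1750.9934 hours
Step 2 — range = 1750.9934 * 14.7 ≈ 25740 nautical miles (5 s.f.)

25740 NM


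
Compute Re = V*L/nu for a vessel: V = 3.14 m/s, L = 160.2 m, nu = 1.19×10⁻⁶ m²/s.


Formula: Re = V * L / nu
Step 1 — V * L = 3.14 * 160.2 = 503.028 m^2/s
Step 2 — Re = 503.028 / 1.19e-6 = 4.23e+08

4.23e+08


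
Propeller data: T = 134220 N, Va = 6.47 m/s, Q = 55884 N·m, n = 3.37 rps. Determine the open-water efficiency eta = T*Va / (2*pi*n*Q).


Formula: eta = T * Va / (2 * pi * n * Q)
Step 1 — numerator = T * Va = 134220 * 6.47 = 868403.4
Step 2 — 2 * pi * n = 2 * pi * 3.37 = 21.174334
Step 3 — denominator = 21.174334 * 55884 = 1183306.48
Step 4 — eta = 868403.4 / 1183306.48 ≈ 0.73388 (5 s.f.)

0.73388


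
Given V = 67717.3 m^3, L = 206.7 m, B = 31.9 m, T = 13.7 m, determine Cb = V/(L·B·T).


Formula: Cb = V / (L * B * T)
Step 1 — L * B * T = 206.7 * 31.9 * 13.7 = 90334.101 m^3
Step 2 — Cb = 67717.3 / 90334.101 ≈ 0.74963 (5 s.f.)

0.74963


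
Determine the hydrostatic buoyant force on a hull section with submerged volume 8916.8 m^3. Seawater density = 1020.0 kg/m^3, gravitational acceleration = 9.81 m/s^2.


Formula: Fb = rho * g * V
Substituting: Fb = 1020.0 * 9.81 * 8916.8
Intermediate: 1020.0 * 9.81 = 10006.2
Result: Fb = 10006.2 * 8916.8 ≈ 89223000 N (5 s.f.)

89223000 N


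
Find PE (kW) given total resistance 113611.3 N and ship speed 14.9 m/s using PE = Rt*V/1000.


Formula: PE = Rt * V / 1000 (kW)
Step 1 — PE (W) = 113611.3 * 14.9 = 1692808.37 W
Step 2 — PE (kW) = 1692808.37 / 1000 ≈ 1692.8 kW (5 s.f.)

1692.8 kW


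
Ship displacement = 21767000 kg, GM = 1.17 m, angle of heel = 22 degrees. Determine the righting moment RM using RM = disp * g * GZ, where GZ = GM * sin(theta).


Formula: GZ = GM * sin(theta); RM = disp * g * GZ
Step 1 — GZ = 1.17 * sin(22°) = 1.17 * 0.374607 = 0.43829 m
Step 2 — RM = 21767000 * 9.81 * 0.43829 ≈ 93590000 N·m (5 s.f.)

93590000 N·m


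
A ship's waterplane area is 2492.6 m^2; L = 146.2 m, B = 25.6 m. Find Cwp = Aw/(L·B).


Formula: Cwp = Aw / (L * B)
Step 1 — L * B = 146.2 * 25.6 = 3742.72 m^2
Step 2 — Cwp = 2492.6 / 3742.72 ≈ 0.66599 (5 s.f.)

0.66599


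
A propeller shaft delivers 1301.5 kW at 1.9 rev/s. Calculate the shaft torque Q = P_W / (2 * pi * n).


Formula: Q = P_W / (2 * pi * n)
Step 1 — P_W = 1301.5 kW * 1000 = 1301500.0 W
Step 2 — 2 * pi * n = 2 * pi * 1.9 = 11.938052
Step 3 — Q = 1301500.0 / 11.938052 ≈ 109020 N·m (5 s.f.)

109020 N·m


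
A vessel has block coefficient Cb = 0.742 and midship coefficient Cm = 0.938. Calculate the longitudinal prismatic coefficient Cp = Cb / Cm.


Formula: Cp = Cb / Cm
Substituting: Cp = 0.742 / 0.938
Result: Cp ≈ 0.79104 (5 s.f.)

0.79104


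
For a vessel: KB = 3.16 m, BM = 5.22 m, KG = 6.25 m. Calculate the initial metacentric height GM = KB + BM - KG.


Formula: GM = KB + BM - KG
Step 1 — KM = KB + BM = 3.16 + 5.22 = 8.38 m
Step 2 — GM = KM - KG = 8.38 - 6.25 = 2.13 m

2.13 m


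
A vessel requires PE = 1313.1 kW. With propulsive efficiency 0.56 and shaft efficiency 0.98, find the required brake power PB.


Formula: PB = PE / (eta_D * eta_S)
Step 1 — combined efficiency = eta_D * eta_S = 0.56 * 0.98 = 0.5488
Step 2 — PB = 1313.1 / 0.5488 ≈ 2392.7 kW (5 s.f.)

2392.7 kW


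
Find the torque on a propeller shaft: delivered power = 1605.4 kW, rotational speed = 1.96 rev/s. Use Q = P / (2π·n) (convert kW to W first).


Formula: Q = P_W / (2 * pi * n)
Step 1 — P_W = 1605.4 kW * 1000 = 1605400.0 W
Step 2 — 2 * pi * n = 2 * pi * 1.96 = 12.315043
Step 3 — Q = 1605400.0 / 12.315043 ≈ 130360 N·m (5 s.f.)

130360 N·m


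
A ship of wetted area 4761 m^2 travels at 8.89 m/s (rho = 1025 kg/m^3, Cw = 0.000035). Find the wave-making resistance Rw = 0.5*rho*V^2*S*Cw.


Formula: Rw = 0.5 * rho * V^2 * S * Cw
Step 1 — V^2 = 8.89^2 = 79.0321
Step 2 — 0.5 * rho * V^2 = 0.5 * 1025 * 79.0321 = 40503.95125
Step 3 — Rw = 40503.95125 * 4761 * 0.000035 ≈ 6749.4 N (5 s.f.)

6749.4 N


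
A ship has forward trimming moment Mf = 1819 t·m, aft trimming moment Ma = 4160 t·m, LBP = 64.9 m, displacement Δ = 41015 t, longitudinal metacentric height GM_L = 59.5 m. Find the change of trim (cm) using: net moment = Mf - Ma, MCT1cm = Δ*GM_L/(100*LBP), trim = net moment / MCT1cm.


Formula: net trimming moment = Mf - Ma; MCT1cm = Δ*GM_L/(100*LBP); trim = net moment / MCT1cm
Step 1 — net trimming moment = 1819 - 4160 = -2341 t·m
Step 2 — MCT1cm = 41015 * 59.5 / (100 * 64.9) = 376.0235 t·m/cm
Step 3 — trim = -2341 / 376.0235 ≈ -6.2257 cm (5 s.f.)

-6.2257 cm


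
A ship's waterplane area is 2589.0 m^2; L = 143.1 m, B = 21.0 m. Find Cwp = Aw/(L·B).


Formula: Cwp = Aw / (L * B)
Step 1 — L * B = 143.1 * 21.0 = 3005.1 m^2
Step 2 — Cwp = 2589.0 / 3005.1 ≈ 0.86154 (5 s.f.)

0.86154


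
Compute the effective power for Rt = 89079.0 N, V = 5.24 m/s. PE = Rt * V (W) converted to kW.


Formula: PE = Rt * V / 1000 (kW)
Step 1 — PE (W) = 89079.0 * 5.24 = 466773.96 W
Step 2 — PE (kW) = 466773.96 / 1000 ≈ 466.77 kW (5 s.f.)

466.77 kW


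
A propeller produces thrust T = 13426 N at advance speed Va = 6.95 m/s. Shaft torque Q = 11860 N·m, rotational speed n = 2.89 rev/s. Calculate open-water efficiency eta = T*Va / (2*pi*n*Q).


Formula: eta = T * Va / (2 * pi * n * Q)
Step 1 — numerator = T * Va = 13426 * 6.95 = 93310.7
Step 2 — 2 * pi * n = 2 * pi * 2.89 = 18.158406
Step 3 — denominator = 18.158406 * 11860 = 215358.7
Step 4 — eta = 93310.7 / 215358.7 ≈ 0.43328 (5 s.f.)

0.43328


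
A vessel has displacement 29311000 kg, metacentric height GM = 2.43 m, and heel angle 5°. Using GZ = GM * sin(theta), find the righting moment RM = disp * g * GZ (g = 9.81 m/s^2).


Formula: GZ = GM * sin(theta); RM = disp * g * GZ
Step 1 — GZ = 2.43 * sin(5°) = 2.43 * 0.087156 = 0.211789 m
Step 2 — RM = 29311000 * 9.81 * 0.211789 ≈ 60898000 N·m (5 s.f.)

60898000 N·m


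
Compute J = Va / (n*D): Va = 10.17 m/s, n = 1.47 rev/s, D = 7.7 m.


Formula: J = Va / (n * D)
Step 1 — n * D = 1.47 * 7.7 = 11.319
Step 2 — J = 10.17 / 11.319 ≈ 0.89849 (5 s.f.)

0.89849


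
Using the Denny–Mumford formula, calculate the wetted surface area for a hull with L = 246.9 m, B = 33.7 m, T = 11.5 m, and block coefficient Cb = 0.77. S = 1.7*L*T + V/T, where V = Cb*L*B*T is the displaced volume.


Formula: S = 1.7*L*T + V/T with V = Cb*L*B*T, i.e. S = L * (1.7*T + Cb*B)
Step 1 — 1.7*T = 1.7 * 11.5 = 19.55 m
Step 2 — Cb*B = 0.77 * 33.7 = 25.949 m
Step 3 — 1.7*T + Cb*B = 19.55 + 25.949 = 45.499 m
Step 4 — S = 246.9 * 45.499 ≈ 11234 m^2 (5 s.f.)

11234 m^2


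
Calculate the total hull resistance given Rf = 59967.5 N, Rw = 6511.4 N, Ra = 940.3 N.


Formula: Rt = Rf + Rw + Ra
Substituting: Rt = 59967.5 + 6511.4 + 940.3
Result: Rt = 67419.2 N

67419.2 N


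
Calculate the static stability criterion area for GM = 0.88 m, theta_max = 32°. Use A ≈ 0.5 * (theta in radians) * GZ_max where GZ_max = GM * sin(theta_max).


Formula: GZ_max = GM * sin(theta); Area = 0.5 * theta_rad * GZ_max
Step 1 — GZ_max = 0.88 * sin(32°) = 0.88 * 0.529919 = 0.466329 m
Step 2 — theta_rad = 32 * pi/180 = 0.558505 rad
Step 3 — Area = 0.5 * 0.558505 * 0.466329 ≈ 0.13022 m·rad (5 s.f.)

0.13022 m·rad


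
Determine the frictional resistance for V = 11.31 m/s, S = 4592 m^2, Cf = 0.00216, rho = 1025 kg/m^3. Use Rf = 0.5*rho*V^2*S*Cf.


Formula: Rf = 0.5 * rho * V^2 * S * Cf
Step 1 — V^2 = 11.31^2 = 127.9161
Step 2 — 0.5 * rho * V^2 = 0.5 * 1025 * 127.9161 = 65557.00125
Step 3 — Rf = 65557.00125 * 4592 * 0.00216 ≈ 650240 N (5 s.f.)

650240 N


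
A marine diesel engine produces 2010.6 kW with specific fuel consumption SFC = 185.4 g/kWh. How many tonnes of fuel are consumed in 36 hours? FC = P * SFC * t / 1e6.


Formula: FC (tonnes) = P * SFC * t / 1,000,000
Step 1 — P * SFC * t = 2010.6 * 185.4 * 36 = 13419548.64 g
Step 2 — FC (tonnes) = 13419548.64 / 1,000,000 ≈ 13.420 tonnes (5 s.f.)

13.420 tonnes


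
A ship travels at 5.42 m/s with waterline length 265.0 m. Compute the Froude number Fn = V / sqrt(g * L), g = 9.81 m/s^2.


Formula: Fn = V / sqrt(g * L)
Step 1 — g * L = 9.81 * 265.0 = 2599.65
Step 2 — sqrt(g * L) = sqrt(2599.65) = 50.986763
Step 3 — Fn = 5.42 / 50.986763 ≈ 0.10630 (5 s.f.)

0.10630


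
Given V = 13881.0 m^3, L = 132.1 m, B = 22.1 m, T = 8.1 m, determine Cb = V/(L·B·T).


Formula: Cb = V / (L * B * T)
Step 1 — L * B * T = 132.1 * 22.1 * 8.1 = 23647.221 m^3
Step 2 — Cb = 13881.0 / 23647.221 ≈ 0.58700 (5 s.f.)

0.58700


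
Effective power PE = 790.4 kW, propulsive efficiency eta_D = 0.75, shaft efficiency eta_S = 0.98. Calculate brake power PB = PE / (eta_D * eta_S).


Formula: PB = PE / (eta_D * eta_S)
Step 1 — combined efficiency = eta_D * eta_S = 0.75 * 0.98 = 0.735
Step 2 — PB = 790.4 / 0.735 ≈ 1075.4 kW (5 s.f.)

1075.4 kW


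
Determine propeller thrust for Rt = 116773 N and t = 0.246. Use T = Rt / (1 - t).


Formula: T = Rt / (1 - t)
Step 1 — (1 - t) = 1 - 0.246 = 0.754
Step 2 — T = 116773 / 0.754 ≈ 154870 N (5 s.f.)

154870 N


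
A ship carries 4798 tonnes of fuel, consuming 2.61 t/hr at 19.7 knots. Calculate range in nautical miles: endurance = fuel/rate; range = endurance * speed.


Formula: endurance = fuel / rate; range = endurance * speed
Step 1 — endurance = 4798 / 2.61 = 1838.3142 hours
Step 2 — range = 1838.3142 * 19.7 ≈ 36215 nautical miles (5 s.f.)

36215 NM


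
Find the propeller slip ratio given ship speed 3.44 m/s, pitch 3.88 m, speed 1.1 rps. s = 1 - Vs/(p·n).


Formula: s = 1 - Vs / (p * n)
Step 1 — p * n = 3.88 * 1.1 = 4.268
Step 2 — Vs / (p*n) = 3.44 / 4.268 = 0.805998 (6 d.p.)
Step 3 — s = 1 - 0.805998 = 0.194002

0.194002


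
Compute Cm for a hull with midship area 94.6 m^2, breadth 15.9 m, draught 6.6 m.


Formula: Cm = Am / (B * T)
Step 1 — B * T = 15.9 * 6.6 = 104.94 m^2
Step 2 — Cm = 94.6 / 104.94 ≈ 0.90147 (5 s.f.)

0.90147


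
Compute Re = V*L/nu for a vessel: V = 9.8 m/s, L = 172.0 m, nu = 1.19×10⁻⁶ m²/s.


Formula: Re = V * L / nu
Step 1 — V * L = 9.8 * 172.0 = 1685.6 m^2/s
Step 2 — Re = 1685.6 / 1.19e-6 = 1.42e+09

1.42e+09


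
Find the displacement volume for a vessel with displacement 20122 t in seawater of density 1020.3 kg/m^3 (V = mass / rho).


Formula: V = mass / rho
Step 1 — convert tonnes to kg: 20122 t * 1000 = 20122000 kg
Step 2 — V = 20122000 / 1020.3 ≈ 19722 m^3 (5 s.f.)

19722 m^3


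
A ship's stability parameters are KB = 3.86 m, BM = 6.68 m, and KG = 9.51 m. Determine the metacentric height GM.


Formula: GM = KB + BM - KG
Step 1 — KM = KB + BM = 3.86 + 6.68 = 10.54 m
Step 2 — GM = KM - KG = 10.54 - 9.51 = 1.03 m

1.03 m


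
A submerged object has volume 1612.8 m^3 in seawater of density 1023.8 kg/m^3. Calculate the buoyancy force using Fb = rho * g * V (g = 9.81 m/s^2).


Formula: Fb = rho * g * V
Substituting: Fb = 1023.8 * 9.81 * 1612.8
Intermediate: 1023.8 * 9.81 = 10043.478
Result: Fb = 10043.478 * 1612.8 ≈ 16198000 N (5 s.f.)

16198000 N


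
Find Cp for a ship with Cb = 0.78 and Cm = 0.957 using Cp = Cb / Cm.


Formula: Cp = Cb / Cm
Substituting: Cp = 0.78 / 0.957
Result: Cp ≈ 0.81505 (5 s.f.)

0.81505


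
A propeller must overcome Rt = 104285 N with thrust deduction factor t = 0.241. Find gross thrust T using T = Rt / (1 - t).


Formula: T = Rt / (1 - t)
Step 1 — (1 - t) = 1 - 0.241 = 0.759
Step 2 — T = 104285 / 0.759 ≈ 137400 N (5 s.f.)

137400 N


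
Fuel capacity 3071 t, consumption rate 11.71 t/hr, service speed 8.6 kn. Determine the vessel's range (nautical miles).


Formula: endurance = fuel / rate; range = endurance * speed
Step 1 — endurance = 3071 / 11.71 = 262.2545 hours
Step 2 — range = 262.2545 * 8.6 ≈ 2255.4 nautical miles (5 s.f.)

2255.4 NM


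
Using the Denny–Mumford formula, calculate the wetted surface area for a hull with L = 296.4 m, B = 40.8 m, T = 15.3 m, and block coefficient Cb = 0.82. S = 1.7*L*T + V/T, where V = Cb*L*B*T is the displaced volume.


Formula: S = 1.7*L*T + V/T with V = Cb*L*B*T, i.e. S = L * (1.7*T + Cb*B)
Step 1 — 1.7*T = 1.7 * 15.3 = 26.01 m
Step 2 — Cb*B = 0.82 * 40.8 = 33.456 m
Step 3 — 1.7*T + Cb*B = 26.01 + 33.456 = 59.466 m
Step 4 — S = 296.4 * 59.466 ≈ 17626 m^2 (5 s.f.)

17626 m^2


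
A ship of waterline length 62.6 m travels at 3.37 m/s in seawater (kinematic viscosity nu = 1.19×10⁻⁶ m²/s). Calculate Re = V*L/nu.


Formula: Re = V * L / nu
Step 1 — V * L = 3.37 * 62.6 = 210.962 m^2/s
Step 2 — Re = 210.962 / 1.19e-6 = 1.77e+08

1.77e+08


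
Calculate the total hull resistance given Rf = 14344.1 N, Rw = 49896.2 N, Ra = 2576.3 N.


Formula: Rt = Rf + Rw + Ra
Substituting: Rt = 14344.1 + 49896.2 + 2576.3
Result: Rt = 66816.6 N

66816.6 N


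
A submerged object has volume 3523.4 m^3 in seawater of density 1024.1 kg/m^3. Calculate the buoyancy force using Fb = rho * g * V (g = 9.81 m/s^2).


Formula: Fb = rho * g * V
Substituting: Fb = 1024.1 * 9.81 * 3523.4
Intermediate: 1024.1 * 9.81 = 10046.421
Result: Fb = 10046.421 * 3523.4 ≈ 35398000 N (5 s.f.)

35398000 N


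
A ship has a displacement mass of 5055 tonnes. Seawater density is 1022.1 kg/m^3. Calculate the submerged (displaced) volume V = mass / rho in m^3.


Formula: V = mass / rho
Step 1 — convert tonnes to kg: 5055 t * 1000 = 5055000 kg
Step 2 — V = 5055000 / 1022.1 ≈ 4945.7 m^3 (5 s.f.)

4945.7 m^3


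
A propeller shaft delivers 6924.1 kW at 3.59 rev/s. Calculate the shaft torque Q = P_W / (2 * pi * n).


Formula: Q = P_W / (2 * pi * n)
Step 1 — P_W = 6924.1 kW * 1000 = 6924100.0 W
Step 2 — 2 * pi * n = 2 * pi * 3.59 = 22.556635
Step 3 — Q = 6924100.0 / 22.556635 ≈ 306970 N·m (5 s.f.)

306970 N·m


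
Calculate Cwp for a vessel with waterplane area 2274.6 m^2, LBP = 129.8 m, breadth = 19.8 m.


Formula: Cwp = Aw / (L * B)
Step 1 — L * B = 129.8 * 19.8 = 2570.04 m^2
Step 2 — Cwp = 2274.6 / 2570.04 ≈ 0.88504 (5 s.f.)

0.88504


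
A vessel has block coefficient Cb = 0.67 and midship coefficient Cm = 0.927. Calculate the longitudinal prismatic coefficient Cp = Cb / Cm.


Formula: Cp = Cb / Cm
Substituting: Cp = 0.67 / 0.927
Result: Cp ≈ 0.72276 (5 s.f.)

0.72276


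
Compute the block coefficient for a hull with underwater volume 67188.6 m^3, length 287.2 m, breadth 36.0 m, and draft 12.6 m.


Formula: Cb = V / (L * B * T)
Step 1 — L * B * T = 287.2 * 36.0 * 12.6 = 130273.92 m^3
Step 2 — Cb = 67188.6 / 130273.92 ≈ 0.51575 (5 s.f.)

0.51575


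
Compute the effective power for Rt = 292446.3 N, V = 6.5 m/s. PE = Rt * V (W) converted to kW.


Formula: PE = Rt * V / 1000 (kW)
Step 1 — PE (W) = 292446.3 * 6.5 = 1900900.95 W
Step 2 — PE (kW) = 1900900.95 / 1000 ≈ 1900.9 kW (5 s.f.)

1900.9 kW


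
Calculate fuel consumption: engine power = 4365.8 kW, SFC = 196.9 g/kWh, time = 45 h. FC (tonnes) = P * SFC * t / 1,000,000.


Formula: FC (tonnes) = P * SFC * t / 1,000,000
Step 1 — P * SFC * t = 4365.8 * 196.9 * 45 = 38683170.9 g
Step 2 — FC (tonnes) = 38683170.9 / 1,000,000 ≈ 38.683 tonnes (5 s.f.)

38.683 tonnes


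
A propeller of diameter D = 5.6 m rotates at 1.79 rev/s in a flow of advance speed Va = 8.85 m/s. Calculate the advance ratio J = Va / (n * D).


Formula: J = Va / (n * D)
Step 1 — n * D = 1.79 * 5.6 = 10.024
Step 2 — J = 8.85 / 10.024 ≈ 0.88288 (5 s.f.)

0.88288


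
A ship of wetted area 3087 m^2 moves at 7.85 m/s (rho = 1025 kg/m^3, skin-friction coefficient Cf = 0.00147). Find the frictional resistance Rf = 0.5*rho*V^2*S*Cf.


Formula: Rf = 0.5 * rho * V^2 * S * Cf
Step 1 — V^2 = 7.85^2 = 61.6225
Step 2 — 0.5 * rho * V^2 = 0.5 * 1025 * 61.6225 = 31581.53125
Step 3 — Rf = 31581.53125 * 3087 * 0.00147 ≈ 143310 N (5 s.f.)

143310 N


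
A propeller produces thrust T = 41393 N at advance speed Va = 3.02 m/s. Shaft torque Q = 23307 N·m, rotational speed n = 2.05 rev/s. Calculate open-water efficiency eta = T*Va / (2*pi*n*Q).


Formula: eta = T * Va / (2 * pi * n * Q)
Step 1 — numerator = T * Va = 41393 * 3.02 = 125006.86
Step 2 — 2 * pi * n = 2 * pi * 2.05 = 12.88053
Step 3 — denominator = 12.88053 * 23307 = 300206.51
Step 4 — eta = 125006.86 / 300206.51 ≈ 0.41640 (5 s.f.)

0.41640


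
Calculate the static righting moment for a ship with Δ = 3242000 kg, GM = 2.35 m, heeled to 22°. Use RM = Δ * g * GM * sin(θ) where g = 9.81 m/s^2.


Formula: GZ = GM * sin(theta); RM = disp * g * GZ
Step 1 — GZ = 2.35 * sin(22°) = 2.35 * 0.374607 = 0.880326 m
Step 2 — RM = 3242000 * 9.81 * 0.880326 ≈ 27998000 N·m (5 s.f.)

27998000 N·m


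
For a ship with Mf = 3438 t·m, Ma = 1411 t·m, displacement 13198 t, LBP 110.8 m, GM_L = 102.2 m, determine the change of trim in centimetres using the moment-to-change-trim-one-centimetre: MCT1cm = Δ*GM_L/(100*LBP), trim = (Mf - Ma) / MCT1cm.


Formula: net trimming moment = Mf - Ma; MCT1cm = Δ*GM_L/(100*LBP); trim = net moment / MCT1cm
Step 1 — net trimming moment = 3438 - 1411 = 2027 t·m
Step 2 — MCT1cm = 13198 * 102.2 / (100 * 110.8) = 121.7361 t·m/cm
Step 3 — trim = 2027 / 121.7361 ≈ 16.651 cm (5 s.f.)

16.651 cm


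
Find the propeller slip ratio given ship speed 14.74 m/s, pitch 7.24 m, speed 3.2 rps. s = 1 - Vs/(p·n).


Formula: s = 1 - Vs / (p * n)
Step 1 — p * n = 7.24 * 3.2 = 23.168
Step 2 — Vs / (p*n) = 14.74 / 23.168 = 0.636222 (6 d.p.)
Step 3 — s = 1 - 0.636222 = 0.363778

0.363778


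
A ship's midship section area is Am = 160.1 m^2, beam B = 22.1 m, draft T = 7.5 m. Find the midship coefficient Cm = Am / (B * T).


Formula: Cm = Am / (B * T)
Step 1 — B * T = 22.1 * 7.5 = 165.75 m^2
Step 2 — Cm = 160.1 / 165.75 ≈ 0.96591 (5 s.f.)

0.96591


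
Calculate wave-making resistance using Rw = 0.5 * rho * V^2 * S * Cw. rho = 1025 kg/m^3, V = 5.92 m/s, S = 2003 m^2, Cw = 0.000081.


Formula: Rw = 0.5 * rho * V^2 * S * Cw
Step 1 — V^2 = 5.92^2 = 35.0464
Step 2 — 0.5 * rho * V^2 = 0.5 * 1025 * 35.0464 = 17961.28
Step 3 — Rw = 17961.28 * 2003 * 0.000081 ≈ 2914.1 N (5 s.f.)

2914.1 N


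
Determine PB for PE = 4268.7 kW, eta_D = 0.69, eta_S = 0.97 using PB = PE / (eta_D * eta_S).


Formula: PB = PE / (eta_D * eta_S)
Step 1 — combined efficiency = eta_D * eta_S = 0.69 * 0.97 = 0.6693
Step 2 — PB = 4268.7 / 0.6693 ≈ 6377.9 kW (5 s.f.)

6377.9 kW


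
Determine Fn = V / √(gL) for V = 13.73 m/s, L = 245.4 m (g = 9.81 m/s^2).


Formula: Fn = V / sqrt(g * L)
Step 1 — g * L = 9.81 * 245.4 = 2407.374
Step 2 — sqrt(g * L) = sqrt(2407.374) = 49.064998
Step 3 — Fn = 13.73 / 49.064998 ≈ 0.27983 (5 s.f.)

0.27983


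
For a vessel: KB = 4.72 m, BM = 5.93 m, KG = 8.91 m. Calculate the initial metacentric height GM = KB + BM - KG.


Formula: GM = KB + BM - KG
Step 1 — KM = KB + BM = 4.72 + 5.93 = 10.65 m
Step 2 — GM = KM - KG = 10.65 - 8.91 = 1.74 m

1.74 m


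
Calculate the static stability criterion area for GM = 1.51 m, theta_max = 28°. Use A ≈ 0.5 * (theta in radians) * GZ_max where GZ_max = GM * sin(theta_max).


Formula: GZ_max = GM * sin(theta); Area = 0.5 * theta_rad * GZ_max
Step 1 — GZ_max = 1.51 * sin(28°) = 1.51 * 0.469472 = 0.708903 m
Step 2 — theta_rad = 28 * pi/180 = 0.488692 rad
Step 3 — Area = 0.5 * 0.488692 * 0.708903 ≈ 0.17322 m·rad (5 s.f.)

0.17322 m·rad


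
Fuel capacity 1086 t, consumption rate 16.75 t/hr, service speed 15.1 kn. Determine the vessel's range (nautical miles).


Formula: endurance = fuel / rate; range = endurance * speed
Step 1 — endurance = 1086 / 16.75 = 64.8358 hours
Step 2 — range = 64.8358 * 15.1 ≈ 979.02 nautical miles (5 s.f.)

979.02 NM


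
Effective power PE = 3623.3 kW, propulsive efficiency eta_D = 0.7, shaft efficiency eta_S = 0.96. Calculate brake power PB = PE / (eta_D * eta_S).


Formula: PB = PE / (eta_D * eta_S)
Step 1 — combined efficiency = eta_D * eta_S = 0.7 * 0.96 = 0.672
Step 2 — PB = 3623.3 / 0.672 ≈ 5391.8 kW (5 s.f.)

5391.8 kW


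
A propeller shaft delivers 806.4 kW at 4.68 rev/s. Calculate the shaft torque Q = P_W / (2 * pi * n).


Formula: Q = P_W / (2 * pi * n)
Step 1 — P_W = 806.4 kW * 1000 = 806400.0 W
Step 2 — 2 * pi * n = 2 * pi * 4.68 = 29.405307
Step 3 — Q = 806400.0 / 29.405307 ≈ 27424 N·m (5 s.f.)

27424 N·m


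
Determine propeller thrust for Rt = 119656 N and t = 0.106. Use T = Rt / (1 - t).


Formula: T = Rt / (1 - t)
Step 1 — (1 - t) = 1 - 0.106 = 0.894
Step 2 — T = 119656 / 0.894 ≈ 133840 N (5 s.f.)

133840 N


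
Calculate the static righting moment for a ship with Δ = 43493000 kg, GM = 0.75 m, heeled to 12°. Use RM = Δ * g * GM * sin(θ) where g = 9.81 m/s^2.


Formula: GZ = GM * sin(theta); RM = disp * g * GZ
Step 1 — GZ = 0.75 * sin(12°) = 0.75 * 0.207912 = 0.155934 m
Step 2 — RM = 43493000 * 9.81 * 0.155934 ≈ 66532000 N·m (5 s.f.)

66532000 N·m


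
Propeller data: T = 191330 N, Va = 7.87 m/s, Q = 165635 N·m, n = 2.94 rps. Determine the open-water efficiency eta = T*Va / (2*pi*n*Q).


Formula: eta = T * Va / (2 * pi * n * Q)
Step 1 — numerator = T * Va = 191330 * 7.87 = 1505767.1
Step 2 — 2 * pi * n = 2 * pi * 2.94 = 18.472565
Step 3 — denominator = 18.472565 * 165635 = 3059703.3
Step 4 — eta = 1505767.1 / 3059703.3 ≈ 0.49213 (5 s.f.)

0.49213


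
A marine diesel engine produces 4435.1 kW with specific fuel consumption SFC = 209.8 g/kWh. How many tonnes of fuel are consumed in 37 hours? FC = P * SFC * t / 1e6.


Formula: FC (tonnes) = P * SFC * t / 1,000,000
Step 1 — P * SFC * t = 4435.1 * 209.8 * 37 = 34427907.26 g
Step 2 — FC (tonnes) = 34427907.26 / 1,000,000 ≈ 34.428 tonnes (5 s.f.)

34.428 tonnes


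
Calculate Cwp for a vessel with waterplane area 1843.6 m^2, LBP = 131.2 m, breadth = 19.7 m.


Formula: Cwp = Aw / (L * B)
Step 1 — L * B = 131.2 * 19.7 = 2584.64 m^2
Step 2 — Cwp = 1843.6 / 2584.64 ≈ 0.71329 (5 s.f.)

0.71329


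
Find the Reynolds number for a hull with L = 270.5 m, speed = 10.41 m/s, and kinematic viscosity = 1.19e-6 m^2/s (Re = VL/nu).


Formula: Re = V * L / nu
Step 1 — V * L = 10.41 * 270.5 = 2815.905 m^2/s
Step 2 — Re = 2815.905 / 1.19e-6 = 2.37e+09

2.37e+09


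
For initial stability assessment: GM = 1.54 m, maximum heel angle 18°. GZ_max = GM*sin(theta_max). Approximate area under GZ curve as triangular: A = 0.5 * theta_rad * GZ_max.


Formula: GZ_max = GM * sin(theta); Area = 0.5 * theta_rad * GZ_max
Step 1 — GZ_max = 1.54 * sin(18°) = 1.54 * 0.309017 = 0.475886 m
Step 2 — theta_rad = 18 * pi/180 = 0.314159 rad
Step 3 — Area = 0.5 * 0.314159 * 0.475886 ≈ 0.074752 m·rad (5 s.f.)

0.074752 m·rad


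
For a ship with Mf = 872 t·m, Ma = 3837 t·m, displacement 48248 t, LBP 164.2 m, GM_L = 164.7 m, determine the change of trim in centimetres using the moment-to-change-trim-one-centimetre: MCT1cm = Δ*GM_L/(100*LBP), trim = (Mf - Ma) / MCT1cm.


Formula: net trimming moment = Mf - Ma; MCT1cm = Δ*GM_L/(100*LBP); trim = net moment / MCT1cm
Step 1 — net trimming moment = 872 - 3837 = -2965 t·m
Step 2 — MCT1cm = 48248 * 164.7 / (100 * 164.2) = 483.9492 t·m/cm
Step 3 — trim = -2965 / 483.9492 ≈ -6.1267 cm (5 s.f.)

-6.1267 cm


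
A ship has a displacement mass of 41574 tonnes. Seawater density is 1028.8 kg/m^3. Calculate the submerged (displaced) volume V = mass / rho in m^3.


Formula: V = mass / rho
Step 1 — convert tonnes to kg: 41574 t * 1000 = 41574000 kg
Step 2 — V = 41574000 / 1028.8 ≈ 40410 m^3 (5 s.f.)

40410 m^3


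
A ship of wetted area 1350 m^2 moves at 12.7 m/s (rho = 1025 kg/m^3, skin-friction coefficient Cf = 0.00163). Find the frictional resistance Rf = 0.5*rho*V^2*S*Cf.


Formula: Rf = 0.5 * rho * V^2 * S * Cf
Step 1 — V^2 = 12.7^2 = 161.29
Step 2 — 0.5 * rho * V^2 = 0.5 * 1025 * 161.29 = 82661.125
Step 3 — Rf = 82661.125 * 1350 * 0.00163 ≈ 181900 N (5 s.f.)

181900 N


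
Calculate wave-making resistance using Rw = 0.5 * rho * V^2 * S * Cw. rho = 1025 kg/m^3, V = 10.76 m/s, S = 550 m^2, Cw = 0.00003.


Formula: Rw = 0.5 * rho * V^2 * S * Cw
Step 1 — V^2 = 10.76^2 = 115.7776
Step 2 — 0.5 * rho * V^2 = 0.5 * 1025 * 115.7776 = 59336.02
Step 3 — Rw = 59336.02 * 550 * 0.00003 ≈ 979.04 N (5 s.f.)

979.04 N


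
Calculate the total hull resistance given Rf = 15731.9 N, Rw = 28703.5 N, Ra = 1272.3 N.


Formula: Rt = Rf + Rw + Ra
Substituting: Rt = 15731.9 + 28703.5 + 1272.3
Result: Rt = 45707.7 N

45707.7 N


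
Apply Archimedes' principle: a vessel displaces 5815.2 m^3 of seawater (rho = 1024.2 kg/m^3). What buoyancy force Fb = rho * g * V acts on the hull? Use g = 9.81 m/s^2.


Formula: Fb = rho * g * V
Substituting: Fb = 1024.2 * 9.81 * 5815.2
Intermediate: 1024.2 * 9.81 = 10047.402
Result: Fb = 10047.402 * 5815.2 ≈ 58428000 N (5 s.f.)

58428000 N


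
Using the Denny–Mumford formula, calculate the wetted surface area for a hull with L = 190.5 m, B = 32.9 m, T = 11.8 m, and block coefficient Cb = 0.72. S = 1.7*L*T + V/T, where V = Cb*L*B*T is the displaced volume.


Formula: S = 1.7*L*T + V/T with V = Cb*L*B*T, i.e. S = L * (1.7*T + Cb*B)
Step 1 — 1.7*T = 1.7 * 11.8 = 20.06 m
Step 2 — Cb*B = 0.72 * 32.9 = 23.688 m
Step 3 — 1.7*T + Cb*B = 20.06 + 23.688 = 43.748 m
Step 4 — S = 190.5 * 43.748 ≈ 8334.0 m^2 (5 s.f.)

8334.0 m^2


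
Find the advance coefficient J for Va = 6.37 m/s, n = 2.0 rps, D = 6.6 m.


Formula: J = Va / (n * D)
Step 1 — n * D = 2.0 * 6.6 = 13.2
Step 2 — J = 6.37 / 13.2 ≈ 0.48258 (5 s.f.)

0.48258


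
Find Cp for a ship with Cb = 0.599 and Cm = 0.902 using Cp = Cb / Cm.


Formula: Cp = Cb / Cm
Substituting: Cp = 0.599 / 0.902
Result: Cp ≈ 0.66408 (5 s.f.)

0.66408


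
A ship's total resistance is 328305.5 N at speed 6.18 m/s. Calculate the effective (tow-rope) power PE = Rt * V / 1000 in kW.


Formula: PE = Rt * V / 1000 (kW)
Step 1 — PE (W) = 328305.5 * 6.18 = 2028927.99 W
Step 2 — PE (kW) = 2028927.99 / 1000 ≈ 2028.9 kW (5 s.f.)

2028.9 kW


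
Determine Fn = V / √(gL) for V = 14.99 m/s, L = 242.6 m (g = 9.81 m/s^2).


Formula: Fn = V / sqrt(g * L)
Step 1 — g * L = 9.81 * 242.6 = 2379.906
Step 2 — sqrt(g * L) = sqrt(2379.906) = 48.78428
Step 3 — Fn = 14.99 / 48.78428 ≈ 0.30727 (5 s.f.)

0.30727


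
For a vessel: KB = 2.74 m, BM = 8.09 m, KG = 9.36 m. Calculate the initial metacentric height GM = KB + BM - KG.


Formula: GM = KB + BM - KG
Step 1 — KM = KB + BM = 2.74 + 8.09 = 10.83 m
Step 2 — GM = KM - KG = 10.83 - 9.36 = 1.47 m

1.47 m


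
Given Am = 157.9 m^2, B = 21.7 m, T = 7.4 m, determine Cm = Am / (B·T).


Formula: Cm = Am / (B * T)
Step 1 — B * T = 21.7 * 7.4 = 160.58 m^2
Step 2 — Cm = 157.9 / 160.58 ≈ 0.98331 (5 s.f.)

0.98331


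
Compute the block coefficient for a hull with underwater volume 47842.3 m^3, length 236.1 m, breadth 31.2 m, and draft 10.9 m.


Formula: Cb = V / (L * B * T)
Step 1 — L * B * T = 236.1 * 31.2 * 10.9 = 80292.888 m^3
Step 2 — Cb = 47842.3 / 80292.888 ≈ 0.59585 (5 s.f.)

0.59585


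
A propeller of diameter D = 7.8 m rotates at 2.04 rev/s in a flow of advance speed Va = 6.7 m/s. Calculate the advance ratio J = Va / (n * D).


Formula: J = Va / (n * D)
Step 1 — n * D = 2.04 * 7.8 = 15.912
Step 2 — J = 6.7 / 15.912 ≈ 0.42107 (5 s.f.)

0.42107


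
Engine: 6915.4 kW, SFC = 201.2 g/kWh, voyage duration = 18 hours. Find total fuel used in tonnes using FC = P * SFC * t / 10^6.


Formula: FC (tonnes) = P * SFC * t / 1,000,000
Step 1 — P * SFC * t = 6915.4 * 201.2 * 18 = 25044812.64 g
Step 2 — FC (tonnes) = 25044812.64 / 1,000,000 ≈ 25.045 tonnes (5 s.f.)

25.045 tonnes


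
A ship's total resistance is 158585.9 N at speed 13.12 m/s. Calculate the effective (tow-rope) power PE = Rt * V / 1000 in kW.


Formula: PE = Rt * V / 1000 (kW)
Step 1 — PE (W) = 158585.9 * 13.12 = 2080647.008 W
Step 2 — PE (kW) = 2080647.008 / 1000 ≈ 2080.6 kW (5 s.f.)

2080.6 kW


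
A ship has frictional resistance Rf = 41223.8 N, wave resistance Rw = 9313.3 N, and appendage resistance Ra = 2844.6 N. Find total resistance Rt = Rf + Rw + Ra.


Formula: Rt = Rf + Rw + Ra
Substituting: Rt = 41223.8 + 9313.3 + 2844.6
Result: Rt = 53381.7 N

53381.7 N


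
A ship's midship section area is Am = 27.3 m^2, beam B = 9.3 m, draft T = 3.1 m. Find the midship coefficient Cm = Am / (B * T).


Formula: Cm = Am / (B * T)
Step 1 — B * T = 9.3 * 3.1 = 28.83 m^2
Step 2 — Cm = 27.3 / 28.83 ≈ 0.94693 (5 s.f.)

0.94693


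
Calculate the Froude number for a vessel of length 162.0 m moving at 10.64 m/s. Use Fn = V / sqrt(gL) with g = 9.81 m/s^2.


Formula: Fn = V / sqrt(g * L)
Step 1 — g * L = 9.81 * 162.0 = 1589.22
Step 2 — sqrt(g * L) = sqrt(1589.22) = 39.865022
Step 3 — Fn = 10.64 / 39.865022 ≈ 0.26690 (5 s.f.)

0.26690


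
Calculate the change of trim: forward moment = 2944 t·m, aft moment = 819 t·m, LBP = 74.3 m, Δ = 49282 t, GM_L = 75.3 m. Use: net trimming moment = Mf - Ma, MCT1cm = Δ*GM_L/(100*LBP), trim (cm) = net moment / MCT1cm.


Formula: net trimming moment = Mf - Ma; MCT1cm = Δ*GM_L/(100*LBP); trim = net moment / MCT1cm
Step 1 — net trimming moment = 2944 - 819 = 2125 t·m
Step 2 — MCT1cm = 49282 * 75.3 / (100 * 74.3) = 499.4528 t·m/cm
Step 3 — trim = 2125 / 499.4528 ≈ 4.2547 cm (5 s.f.)

4.2547 cm


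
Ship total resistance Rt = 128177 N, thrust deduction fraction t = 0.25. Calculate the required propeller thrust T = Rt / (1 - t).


Formula: T = Rt / (1 - t)
Step 1 — (1 - t) = 1 - 0.25 = 0.75
Step 2 — T = 128177 / 0.75 ≈ 170900 N (5 s.f.)

170900 N


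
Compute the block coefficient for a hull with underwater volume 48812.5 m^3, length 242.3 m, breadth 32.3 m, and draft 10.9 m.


Formula: Cb = V / (L * B * T)
Step 1 — L * B * T = 242.3 * 32.3 * 10.9 = 85306.561 m^3
Step 2 — Cb = 48812.5 / 85306.561 ≈ 0.57220 (5 s.f.)

0.57220


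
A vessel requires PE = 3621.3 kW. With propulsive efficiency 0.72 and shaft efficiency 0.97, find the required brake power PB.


Formula: PB = PE / (eta_D * eta_S)
Step 1 — combined efficiency = eta_D * eta_S = 0.72 * 0.97 = 0.6984
Step 2 — PB = 3621.3 / 0.6984 ≈ 5185.1 kW (5 s.f.)

5185.1 kW


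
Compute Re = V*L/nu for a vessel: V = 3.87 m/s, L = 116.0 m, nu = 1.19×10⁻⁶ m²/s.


Formula: Re = V * L / nu
Step 1 — V * L = 3.87 * 116.0 = 448.92 m^2/s
Step 2 — Re = 448.92 / 1.19e-6 = 3.77e+08

3.77e+08


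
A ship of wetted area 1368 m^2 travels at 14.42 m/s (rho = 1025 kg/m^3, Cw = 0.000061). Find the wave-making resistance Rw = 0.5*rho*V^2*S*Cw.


Formula: Rw = 0.5 * rho * V^2 * S * Cw
Step 1 — V^2 = 14.42^2 = 207.9364
Step 2 — 0.5 * rho * V^2 = 0.5 * 1025 * 207.9364 = 106567.405
Step 3 — Rw = 106567.405 * 1368 * 0.000061 ≈ 8892.8 N (5 s.f.)

8892.8 N


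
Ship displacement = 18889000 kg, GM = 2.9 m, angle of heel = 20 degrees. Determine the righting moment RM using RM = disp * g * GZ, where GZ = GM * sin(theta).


Formula: GZ = GM * sin(theta); RM = disp * g * GZ
Step 1 — GZ = 2.9 * sin(20°) = 2.9 * 0.34202 = 0.991858 m
Step 2 — RM = 18889000 * 9.81 * 0.991858 ≈ 183790000 N·m (5 s.f.)

183790000 N·m


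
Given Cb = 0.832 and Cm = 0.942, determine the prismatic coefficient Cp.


Formula: Cp = Cb / Cm
Substituting: Cp = 0.832 / 0.942
Result: Cp ≈ 0.88323 (5 s.f.)

0.88323


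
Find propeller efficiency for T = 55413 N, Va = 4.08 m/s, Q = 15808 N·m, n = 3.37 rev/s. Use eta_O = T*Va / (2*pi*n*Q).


Formula: eta = T * Va / (2 * pi * n * Q)
Step 1 — numerator = T * Va = 55413 * 4.08 = 226085.04
Step 2 — 2 * pi * n = 2 * pi * 3.37 = 21.174334
Step 3 — denominator = 21.174334 * 15808 = 334723.87
Step 4 — eta = 226085.04 / 334723.87 ≈ 0.67544 (5 s.f.)

0.67544


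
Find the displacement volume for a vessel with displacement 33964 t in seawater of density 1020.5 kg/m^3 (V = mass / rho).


Formula: V = mass / rho
Step 1 — convert tonnes to kg: 33964 t * 1000 = 33964000 kg
Step 2 — V = 33964000 / 1020.5 ≈ 33282 m^3 (5 s.f.)

33282 m^3


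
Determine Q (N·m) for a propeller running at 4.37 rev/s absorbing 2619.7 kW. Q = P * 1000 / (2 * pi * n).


Formula: Q = P_W / (2 * pi * n)
Step 1 — P_W = 2619.7 kW * 1000 = 2619700.0 W
Step 2 — 2 * pi * n = 2 * pi * 4.37 = 27.45752
Step 3 — Q = 2619700.0 / 27.45752 ≈ 95409 N·m (5 s.f.)

95409 N·m


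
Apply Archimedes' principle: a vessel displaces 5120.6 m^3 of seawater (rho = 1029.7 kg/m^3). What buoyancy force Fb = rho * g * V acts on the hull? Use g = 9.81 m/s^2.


Formula: Fb = rho * g * V
Substituting: Fb = 1029.7 * 9.81 * 5120.6
Intermediate: 1029.7 * 9.81 = 10101.357
Result: Fb = 10101.357 * 5120.6 ≈ 51725000 N (5 s.f.)

51725000 N
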